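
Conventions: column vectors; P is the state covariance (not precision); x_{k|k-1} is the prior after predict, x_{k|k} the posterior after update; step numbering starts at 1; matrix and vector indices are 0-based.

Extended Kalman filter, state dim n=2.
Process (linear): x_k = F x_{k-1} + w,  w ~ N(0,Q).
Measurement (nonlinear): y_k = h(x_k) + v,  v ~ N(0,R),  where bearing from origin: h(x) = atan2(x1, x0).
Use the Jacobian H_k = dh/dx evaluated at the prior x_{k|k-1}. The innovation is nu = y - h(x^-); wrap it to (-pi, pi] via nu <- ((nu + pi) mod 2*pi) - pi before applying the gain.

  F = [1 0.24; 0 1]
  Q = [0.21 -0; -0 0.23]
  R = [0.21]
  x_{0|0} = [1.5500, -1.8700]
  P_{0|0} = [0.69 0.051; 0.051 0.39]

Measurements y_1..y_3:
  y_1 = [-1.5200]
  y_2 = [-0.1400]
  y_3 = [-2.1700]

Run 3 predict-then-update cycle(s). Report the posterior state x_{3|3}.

x_post = [0.1117, -2.6623]

step 1: x^-=[1.1012, -1.8700]  P^-=[0.9469 0.1446; 0.1446 0.6200]  H_jac=[0.3971 0.2338]  S=[0.4200]  K=[0.9756; 0.4818]  nu=[-0.4814]  x^+=[0.6315, -2.1020]  P^+=[0.5471 -0.0529; -0.0529 0.5225]
step 2: x^-=[0.1271, -2.1020]  P^-=[0.7618 0.0725; 0.0725 0.7525]  H_jac=[0.4740 0.0287]  S=[0.3838]  K=[0.9464; 0.1458]  nu=[1.3704]  x^+=[1.4240, -1.9022]  P^+=[0.4181 0.0196; 0.0196 0.7443]
step 3: x^-=[0.9675, -1.9022]  P^-=[0.6804 0.1982; 0.1982 0.9743]  H_jac=[0.4177 0.2124]  S=[0.4078]  K=[0.8000; 0.7105]  nu=[-1.0697]  x^+=[0.1117, -2.6623]  P^+=[0.4193 -0.0336; -0.0336 0.7684]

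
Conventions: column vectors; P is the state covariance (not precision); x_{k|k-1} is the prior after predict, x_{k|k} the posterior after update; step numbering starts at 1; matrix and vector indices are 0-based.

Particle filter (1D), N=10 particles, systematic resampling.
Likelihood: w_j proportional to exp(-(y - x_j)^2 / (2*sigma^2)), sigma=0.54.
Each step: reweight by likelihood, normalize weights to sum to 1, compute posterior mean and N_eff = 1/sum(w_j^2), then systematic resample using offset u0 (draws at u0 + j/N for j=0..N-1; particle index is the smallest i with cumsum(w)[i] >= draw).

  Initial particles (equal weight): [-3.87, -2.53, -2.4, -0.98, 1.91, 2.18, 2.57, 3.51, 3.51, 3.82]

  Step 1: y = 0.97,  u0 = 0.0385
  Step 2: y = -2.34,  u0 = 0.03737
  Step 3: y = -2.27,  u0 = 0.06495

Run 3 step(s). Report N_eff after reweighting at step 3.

N_eff = 10.0000

step 1: w=[0.0000, 0.0000, 0.0000, 0.0047, 0.6979, 0.2579, 0.0394, 0.0000, 0.0000, 0.0000]  mean=1.9923  Neff=1.8013  idx=[4, 4, 4, 4, 4, 4, 4, 5, 5, 5]
step 2: w=[0.1418, 0.1418, 0.1418, 0.1418, 0.1418, 0.1418, 0.1418, 0.0024, 0.0024, 0.0024]  mean=1.9120  Neff=7.1030  idx=[0, 0, 1, 2, 3, 3, 4, 5, 5, 6]
step 3: w=[0.1000, 0.1000, 0.1000, 0.1000, 0.1000, 0.1000, 0.1000, 0.1000, 0.1000, 0.1000]  mean=1.9100  Neff=10.0000  idx=[0, 1, 2, 3, 4, 5, 6, 7, 8, 9]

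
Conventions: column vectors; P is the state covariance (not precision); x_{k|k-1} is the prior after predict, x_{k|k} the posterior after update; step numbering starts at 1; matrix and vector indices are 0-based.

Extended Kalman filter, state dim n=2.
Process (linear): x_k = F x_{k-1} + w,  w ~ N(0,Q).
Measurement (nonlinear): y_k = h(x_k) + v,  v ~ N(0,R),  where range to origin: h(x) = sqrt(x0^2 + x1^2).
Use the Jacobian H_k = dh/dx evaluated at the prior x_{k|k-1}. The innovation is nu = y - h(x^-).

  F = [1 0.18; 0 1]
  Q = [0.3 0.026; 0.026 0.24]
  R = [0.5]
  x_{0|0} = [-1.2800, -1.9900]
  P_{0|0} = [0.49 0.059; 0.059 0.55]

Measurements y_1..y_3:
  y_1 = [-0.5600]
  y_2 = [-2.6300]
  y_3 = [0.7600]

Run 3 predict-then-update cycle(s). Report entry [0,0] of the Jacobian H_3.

H_jac[0,0] = 0.7017

step 1: x^-=[-1.6382, -1.9900]  P^-=[0.8291 0.1840; 0.1840 0.7900]  H_jac=[-0.6356 -0.7720]  S=[1.4864]  K=[-0.4501; -0.4890]  nu=[-3.1376]  x^+=[-0.2260, -0.4557]  P^+=[0.5280 -0.1431; -0.1431 0.4345]
step 2: x^-=[-0.3081, -0.4557]  P^-=[0.7905 -0.0389; -0.0389 0.6745]  H_jac=[-0.5601 -0.8284]  S=[1.1748]  K=[-0.3494; -0.4571]  nu=[-3.1800]  x^+=[0.8031, 0.9980]  P^+=[0.6471 -0.2266; -0.2266 0.4291]
step 3: x^-=[0.9828, 0.9980]  P^-=[0.8794 -0.1233; -0.1233 0.6691]  H_jac=[0.7017 0.7125]  S=[1.1493]  K=[0.4604; 0.3395]  nu=[-0.6406]  x^+=[0.6878, 0.7805]  P^+=[0.6358 -0.3030; -0.3030 0.5366]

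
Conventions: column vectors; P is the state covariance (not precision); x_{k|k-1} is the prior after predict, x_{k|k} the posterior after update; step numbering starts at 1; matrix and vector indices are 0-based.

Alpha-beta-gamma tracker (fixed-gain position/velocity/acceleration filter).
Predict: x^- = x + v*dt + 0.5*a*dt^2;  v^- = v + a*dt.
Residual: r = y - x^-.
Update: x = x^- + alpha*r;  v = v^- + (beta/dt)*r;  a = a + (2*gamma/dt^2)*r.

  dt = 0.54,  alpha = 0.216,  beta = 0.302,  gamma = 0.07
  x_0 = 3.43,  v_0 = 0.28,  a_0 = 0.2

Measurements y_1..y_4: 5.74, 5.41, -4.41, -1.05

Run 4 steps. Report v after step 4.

step 1: x_pred=3.6104  r=2.1296  x^+=4.0704  v^+=1.5790  a^+=1.2225
step 2: x_pred=5.1013  r=0.3087  x^+=5.1680  v^+=2.4118  a^+=1.3707
step 3: x_pred=6.6702  r=-11.0802  x^+=4.2769  v^+=-3.0447  a^+=-3.9490
step 4: x_pred=2.0569  r=-3.1069  x^+=1.3858  v^+=-6.9148  a^+=-5.4407

v_post = -6.9148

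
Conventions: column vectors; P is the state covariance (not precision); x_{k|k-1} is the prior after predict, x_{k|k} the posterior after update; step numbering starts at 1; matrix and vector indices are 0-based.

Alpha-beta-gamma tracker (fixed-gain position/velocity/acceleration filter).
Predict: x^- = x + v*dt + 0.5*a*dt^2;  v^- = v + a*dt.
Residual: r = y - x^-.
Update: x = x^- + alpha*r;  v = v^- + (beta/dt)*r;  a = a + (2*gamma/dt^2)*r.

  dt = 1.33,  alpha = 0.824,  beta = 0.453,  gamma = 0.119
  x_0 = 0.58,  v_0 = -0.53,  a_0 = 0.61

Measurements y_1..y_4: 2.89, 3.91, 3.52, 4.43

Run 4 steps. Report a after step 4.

step 1: x_pred=0.4146  r=2.4754  x^+=2.4543  v^+=1.1244  a^+=0.9431
step 2: x_pred=4.7839  r=-0.8739  x^+=4.0638  v^+=2.0810  a^+=0.8255
step 3: x_pred=7.5617  r=-4.0417  x^+=4.2313  v^+=1.8023  a^+=0.2817
step 4: x_pred=6.8775  r=-2.4475  x^+=4.8608  v^+=1.3433  a^+=-0.0476

a_post = -0.0476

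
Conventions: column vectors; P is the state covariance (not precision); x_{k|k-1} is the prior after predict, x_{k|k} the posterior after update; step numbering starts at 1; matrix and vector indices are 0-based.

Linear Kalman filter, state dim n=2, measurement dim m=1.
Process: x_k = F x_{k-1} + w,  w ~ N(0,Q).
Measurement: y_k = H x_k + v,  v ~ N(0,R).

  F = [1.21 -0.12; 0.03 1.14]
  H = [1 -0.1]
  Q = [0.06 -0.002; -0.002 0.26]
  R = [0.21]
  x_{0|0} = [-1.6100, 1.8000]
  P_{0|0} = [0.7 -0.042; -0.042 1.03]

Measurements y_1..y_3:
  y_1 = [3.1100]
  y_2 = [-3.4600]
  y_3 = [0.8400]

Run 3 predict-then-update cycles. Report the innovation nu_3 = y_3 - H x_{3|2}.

step 1: x^-=[-2.1641, 2.0037]  P^-=[1.1119 -0.1753; -0.1753 1.5963]  S=[1.3729]  K=[0.8226; -0.2439]  nu=[5.4745]  x^+=[2.3395, 0.6682]  P^+=[0.1828 0.1002; 0.1002 1.5146]
step 2: x^-=[2.7506, 0.8320]  P^-=[0.3203 -0.0647; -0.0647 2.2355]  S=[0.5656]  K=[0.5778; -0.5096]  nu=[-6.1274]  x^+=[-0.7896, 3.9543]  P^+=[0.1315 0.1019; 0.1019 2.0886]
step 3: x^-=[-1.4299, 4.4842]  P^-=[0.2530 -0.1428; -0.1428 2.9814]  S=[0.5214]  K=[0.5127; -0.8457]  nu=[2.7183]  x^+=[-0.0362, 2.1854]  P^+=[0.1160 0.0833; 0.0833 2.6085]

innov = [2.7183]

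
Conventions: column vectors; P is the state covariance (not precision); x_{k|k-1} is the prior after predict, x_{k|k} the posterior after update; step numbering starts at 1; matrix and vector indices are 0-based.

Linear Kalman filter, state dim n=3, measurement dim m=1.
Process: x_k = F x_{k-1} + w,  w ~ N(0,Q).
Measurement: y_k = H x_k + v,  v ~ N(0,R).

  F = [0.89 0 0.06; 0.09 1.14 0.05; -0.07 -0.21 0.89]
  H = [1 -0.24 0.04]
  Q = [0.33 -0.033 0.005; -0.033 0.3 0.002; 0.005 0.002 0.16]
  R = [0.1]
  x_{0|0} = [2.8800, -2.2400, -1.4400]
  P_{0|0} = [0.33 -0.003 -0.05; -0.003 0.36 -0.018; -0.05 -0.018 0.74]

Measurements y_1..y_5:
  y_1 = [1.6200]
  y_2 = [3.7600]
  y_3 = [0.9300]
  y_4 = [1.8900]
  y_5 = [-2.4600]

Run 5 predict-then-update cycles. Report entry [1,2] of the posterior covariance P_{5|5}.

step 1: x^-=[2.4768, -2.3664, -1.0128]  P^-=[0.5887 -0.0111 -0.0147; -0.0111 0.7693 -0.0749; -0.0147 -0.0749 0.7765]  S=[0.7399]  K=[0.7985; -0.2686; 0.0465]  nu=[-1.3842]  x^+=[1.3715, -1.9946, -1.0772]  P^+=[0.1170 0.1476 -0.0421; 0.1476 0.7159 -0.0657; -0.0421 -0.0657 0.7749]
step 2: x^-=[1.1560, -2.2042, -0.6358]  P^-=[0.4209 0.1218 -0.0208; 0.1218 1.2557 -0.2194; -0.0208 -0.2194 0.8401]  S=[0.5387]  K=[0.7256; -0.3496; 0.1214]  nu=[2.1004]  x^+=[2.6801, -2.9385, -0.3807]  P^+=[0.1373 0.2585 -0.0683; 0.2585 1.1898 -0.1965; -0.0683 -0.1965 0.8322]
step 3: x^-=[2.3624, -3.1277, 0.0906]  P^-=[0.4345 0.2259 -0.0588; 0.2259 1.8795 -0.4748; -0.0588 -0.4748 0.9619]  S=[0.5403]  K=[0.6995; -0.4520; 0.1733]  nu=[-2.1867]  x^+=[0.8328, -2.1394, -0.2884]  P^+=[0.1701 0.3967 -0.1243; 0.3967 1.7691 -0.4324; -0.1243 -0.4324 0.9456]
step 4: x^-=[0.7239, -2.3783, 0.1343]  P^-=[0.4549 0.3502 -0.1217; 0.3502 2.6339 -0.8634; -0.1217 -0.8634 1.1767]  S=[0.5472]  K=[0.6688; -0.5784; 0.2423]  nu=[0.5899]  x^+=[1.1184, -2.7195, 0.2772]  P^+=[0.2101 0.5618 -0.2104; 0.5618 2.4508 -0.7867; -0.2104 -0.7867 1.1446]
step 5: x^-=[1.0120, -2.9857, 0.7395]  P^-=[0.4781 0.4930 -0.2078; 0.4930 3.5134 -1.3966; -0.2078 -1.3966 1.5125]  S=[0.5564]  K=[0.6316; -0.7298; 0.3376]  nu=[-4.2182]  x^+=[-1.6523, 0.0926, -0.6847]  P^+=[0.2561 0.7495 -0.3265; 0.7495 3.2170 -1.2595; -0.3265 -1.2595 1.4491]

P_post[1,2] = -1.2595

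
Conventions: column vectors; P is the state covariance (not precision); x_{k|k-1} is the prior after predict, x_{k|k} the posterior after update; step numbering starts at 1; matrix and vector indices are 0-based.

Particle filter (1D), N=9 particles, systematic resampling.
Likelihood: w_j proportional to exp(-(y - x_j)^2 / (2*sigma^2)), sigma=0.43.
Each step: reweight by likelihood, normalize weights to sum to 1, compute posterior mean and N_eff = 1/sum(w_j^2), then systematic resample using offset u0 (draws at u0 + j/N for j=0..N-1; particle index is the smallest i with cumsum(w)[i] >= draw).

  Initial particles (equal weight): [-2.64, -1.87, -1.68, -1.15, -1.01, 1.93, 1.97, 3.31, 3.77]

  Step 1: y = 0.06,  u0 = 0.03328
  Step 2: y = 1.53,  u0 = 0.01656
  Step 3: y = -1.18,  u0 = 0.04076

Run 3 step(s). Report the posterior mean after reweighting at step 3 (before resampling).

step 1: w=[0.0000, 0.0007, 0.0043, 0.2946, 0.6984, 0.0012, 0.0008, 0.0000, 0.0000]  mean=-1.0487  Neff=1.7403  idx=[3, 3, 3, 4, 4, 4, 4, 4, 4]
step 2: w=[0.0216, 0.0216, 0.0216, 0.1559, 0.1559, 0.1559, 0.1559, 0.1559, 0.1559]  mean=-1.0191  Neff=6.7951  idx=[0, 3, 4, 4, 5, 6, 6, 7, 8]
step 3: w=[0.1188, 0.1101, 0.1101, 0.1101, 0.1101, 0.1101, 0.1101, 0.1101, 0.1101]  mean=-1.0266  Neff=8.9946  idx=[0, 1, 2, 3, 4, 5, 6, 7, 8]

post_mean = -1.0266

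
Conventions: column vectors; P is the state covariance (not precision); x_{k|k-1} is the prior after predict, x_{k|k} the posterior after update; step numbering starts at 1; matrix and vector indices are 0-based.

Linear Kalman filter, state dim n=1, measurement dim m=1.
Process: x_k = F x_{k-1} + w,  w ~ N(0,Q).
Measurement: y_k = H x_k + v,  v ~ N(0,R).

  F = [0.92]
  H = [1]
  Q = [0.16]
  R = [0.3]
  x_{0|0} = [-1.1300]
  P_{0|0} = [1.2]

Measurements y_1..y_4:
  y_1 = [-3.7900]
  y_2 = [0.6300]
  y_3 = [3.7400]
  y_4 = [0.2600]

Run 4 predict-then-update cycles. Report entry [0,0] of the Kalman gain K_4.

K[0,0] = 0.4887

step 1: x^-=[-1.0396]  P^-=[1.1757]  S=[1.4757]  K=[0.7967]  nu=[-2.7504]  x^+=[-3.2309]  P^+=[0.2390]
step 2: x^-=[-2.9724]  P^-=[0.3623]  S=[0.6623]  K=[0.5470]  nu=[3.6024]  x^+=[-1.0018]  P^+=[0.1641]
step 3: x^-=[-0.9216]  P^-=[0.2989]  S=[0.5989]  K=[0.4991]  nu=[4.6616]  x^+=[1.4049]  P^+=[0.1497]
step 4: x^-=[1.2925]  P^-=[0.2867]  S=[0.5867]  K=[0.4887]  nu=[-1.0325]  x^+=[0.7879]  P^+=[0.1466]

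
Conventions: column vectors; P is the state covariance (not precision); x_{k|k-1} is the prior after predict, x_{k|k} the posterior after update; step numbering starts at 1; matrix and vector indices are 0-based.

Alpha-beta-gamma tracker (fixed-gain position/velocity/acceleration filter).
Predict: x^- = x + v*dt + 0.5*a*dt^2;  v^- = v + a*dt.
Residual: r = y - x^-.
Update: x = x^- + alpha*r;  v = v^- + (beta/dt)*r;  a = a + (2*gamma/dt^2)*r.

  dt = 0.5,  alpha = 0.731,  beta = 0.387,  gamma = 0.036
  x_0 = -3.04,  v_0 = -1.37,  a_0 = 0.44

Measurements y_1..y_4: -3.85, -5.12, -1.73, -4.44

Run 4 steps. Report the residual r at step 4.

step 1: x_pred=-3.6700  r=-0.1800  x^+=-3.8016  v^+=-1.2893  a^+=0.3882
step 2: x_pred=-4.3977  r=-0.7223  x^+=-4.9257  v^+=-1.6543  a^+=0.1801
step 3: x_pred=-5.7303  r=4.0003  x^+=-2.8061  v^+=1.5320  a^+=1.3322
step 4: x_pred=-1.8735  r=-2.5665  x^+=-3.7496  v^+=0.2117  a^+=0.5931

resid = -2.5665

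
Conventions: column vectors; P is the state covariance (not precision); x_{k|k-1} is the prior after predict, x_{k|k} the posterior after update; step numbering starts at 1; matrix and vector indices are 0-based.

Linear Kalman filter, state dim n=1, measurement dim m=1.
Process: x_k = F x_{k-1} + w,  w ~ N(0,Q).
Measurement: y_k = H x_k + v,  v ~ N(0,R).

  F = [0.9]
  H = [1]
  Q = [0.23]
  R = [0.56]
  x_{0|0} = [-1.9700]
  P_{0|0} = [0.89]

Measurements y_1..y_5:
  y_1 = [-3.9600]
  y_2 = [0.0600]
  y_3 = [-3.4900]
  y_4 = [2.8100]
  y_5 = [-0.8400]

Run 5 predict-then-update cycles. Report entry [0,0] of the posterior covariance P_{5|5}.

P_post[0,0] = 0.2424

step 1: x^-=[-1.7730]  P^-=[0.9509]  S=[1.5109]  K=[0.6294]  nu=[-2.1870]  x^+=[-3.1494]  P^+=[0.3524]
step 2: x^-=[-2.8345]  P^-=[0.5155]  S=[1.0755]  K=[0.4793]  nu=[2.8945]  x^+=[-1.4471]  P^+=[0.2684]
step 3: x^-=[-1.3024]  P^-=[0.4474]  S=[1.0074]  K=[0.4441]  nu=[-2.1876]  x^+=[-2.2740]  P^+=[0.2487]
step 4: x^-=[-2.0466]  P^-=[0.4315]  S=[0.9915]  K=[0.4352]  nu=[4.8566]  x^+=[0.0669]  P^+=[0.2437]
step 5: x^-=[0.0602]  P^-=[0.4274]  S=[0.9874]  K=[0.4329]  nu=[-0.9002]  x^+=[-0.3295]  P^+=[0.2424]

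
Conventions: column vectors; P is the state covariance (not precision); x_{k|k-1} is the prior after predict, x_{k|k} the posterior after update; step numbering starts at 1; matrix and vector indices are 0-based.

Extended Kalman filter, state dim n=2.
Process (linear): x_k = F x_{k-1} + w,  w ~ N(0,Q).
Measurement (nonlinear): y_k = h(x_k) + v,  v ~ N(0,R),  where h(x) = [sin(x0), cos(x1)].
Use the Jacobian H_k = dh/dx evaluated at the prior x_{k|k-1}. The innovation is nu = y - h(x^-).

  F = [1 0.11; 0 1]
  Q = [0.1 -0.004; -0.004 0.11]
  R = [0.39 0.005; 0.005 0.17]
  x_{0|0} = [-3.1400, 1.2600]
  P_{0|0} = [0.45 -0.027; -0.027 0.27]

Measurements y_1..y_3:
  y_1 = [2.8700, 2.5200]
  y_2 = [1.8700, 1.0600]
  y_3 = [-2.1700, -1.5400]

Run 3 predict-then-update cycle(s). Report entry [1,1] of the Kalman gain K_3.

K[1,1] = 0.4226

step 1: x^-=[-3.0014, 1.2600]  P^-=[0.5473 -0.0013; -0.0013 0.3800]  H_jac=[-0.9902 0.0000; 0.0000 -0.9521]  S=[0.9266 0.0038; 0.0038 0.5145]  K=[-0.5849 0.0067; 0.0043 -0.7033]  nu=[3.0097, 2.2142]  x^+=[-4.7469, -0.2844]  P^+=[0.2303 0.0019; 0.0019 0.1256]
step 2: x^-=[-4.7782, -0.2844]  P^-=[0.3323 0.0117; 0.0117 0.2356]  H_jac=[0.0658 0.0000; 0.0000 0.2806]  S=[0.3914 0.0052; 0.0052 0.1885]  K=[0.0556 0.0159; -0.0027 0.3506]  nu=[0.8722, 0.1002]  x^+=[-4.7281, -0.2516]  P^+=[0.3310 0.0106; 0.0106 0.2124]
step 3: x^-=[-4.7558, -0.2516]  P^-=[0.4359 0.0300; 0.0300 0.3224]  H_jac=[0.0434 0.0000; 0.0000 0.2490]  S=[0.3908 0.0053; 0.0053 0.1900]  K=[0.0479 0.0379; -0.0024 0.4226]  nu=[-3.1691, -2.5085]  x^+=[-5.0027, -1.3039]  P^+=[0.4347 0.0269; 0.0269 0.2885]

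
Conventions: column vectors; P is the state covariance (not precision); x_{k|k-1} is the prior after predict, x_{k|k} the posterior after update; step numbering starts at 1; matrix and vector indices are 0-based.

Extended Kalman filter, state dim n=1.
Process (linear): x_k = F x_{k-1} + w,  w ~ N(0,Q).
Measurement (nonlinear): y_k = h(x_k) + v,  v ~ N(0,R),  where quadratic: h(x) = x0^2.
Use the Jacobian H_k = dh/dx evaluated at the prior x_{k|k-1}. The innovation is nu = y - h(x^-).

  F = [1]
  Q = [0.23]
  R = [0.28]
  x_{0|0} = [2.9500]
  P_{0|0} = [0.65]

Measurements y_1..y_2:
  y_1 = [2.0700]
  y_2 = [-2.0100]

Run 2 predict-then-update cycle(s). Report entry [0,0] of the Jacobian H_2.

H_jac[0,0] = 3.6721

step 1: x^-=[2.9500]  P^-=[0.8800]  H_jac=[5.9000]  S=[30.9128]  K=[0.1680]  nu=[-6.6325]  x^+=[1.8360]  P^+=[0.0080]
step 2: x^-=[1.8360]  P^-=[0.2380]  H_jac=[3.6721]  S=[3.4888]  K=[0.2505]  nu=[-5.3810]  x^+=[0.4882]  P^+=[0.0191]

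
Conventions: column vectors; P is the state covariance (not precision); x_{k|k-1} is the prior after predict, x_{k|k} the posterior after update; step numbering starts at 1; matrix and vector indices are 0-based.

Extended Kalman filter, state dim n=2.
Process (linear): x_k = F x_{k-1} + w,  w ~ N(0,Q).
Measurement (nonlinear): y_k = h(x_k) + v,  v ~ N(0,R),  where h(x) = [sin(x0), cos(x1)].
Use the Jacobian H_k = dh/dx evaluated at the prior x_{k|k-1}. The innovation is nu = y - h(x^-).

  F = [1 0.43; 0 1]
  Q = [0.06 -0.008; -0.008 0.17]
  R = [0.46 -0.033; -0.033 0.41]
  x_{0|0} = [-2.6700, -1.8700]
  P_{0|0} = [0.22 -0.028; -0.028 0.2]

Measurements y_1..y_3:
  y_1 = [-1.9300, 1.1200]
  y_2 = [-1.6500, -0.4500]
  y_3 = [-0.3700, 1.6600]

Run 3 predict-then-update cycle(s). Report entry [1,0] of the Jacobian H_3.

step 1: x^-=[-3.4741, -1.8700]  P^-=[0.2929 0.0500; 0.0500 0.3700]  H_jac=[-0.9452 0.0000; 0.0000 0.9556]  S=[0.7217 -0.0782; -0.0782 0.7479]  K=[-0.3810 0.0241; -0.0144 0.4713]  nu=[-2.2564, 1.4148]  x^+=[-2.5803, -1.1707]  P^+=[0.1863 0.0235; 0.0235 0.2027]
step 2: x^-=[-3.0837, -1.1707]  P^-=[0.3039 0.1026; 0.1026 0.3727]  H_jac=[-0.9983 0.0000; 0.0000 0.9210]  S=[0.7629 -0.1274; -0.1274 0.7261]  K=[-0.3873 0.0622; -0.0571 0.4627]  nu=[-1.5922, -0.8395]  x^+=[-2.5193, -1.4683]  P^+=[0.1805 0.0416; 0.0416 0.2080]
step 3: x^-=[-3.1506, -1.4683]  P^-=[0.3148 0.1230; 0.1230 0.3780]  H_jac=[-1.0000 0.0000; 0.0000 0.9948]  S=[0.7747 -0.1554; -0.1554 0.7841]  K=[-0.3905 0.0787; -0.0652 0.4667]  nu=[-0.3791, 1.5577]  x^+=[-2.8800, -0.7166]  P^+=[0.1822 0.0454; 0.0454 0.1945]

H_jac[1,0] = 0.0000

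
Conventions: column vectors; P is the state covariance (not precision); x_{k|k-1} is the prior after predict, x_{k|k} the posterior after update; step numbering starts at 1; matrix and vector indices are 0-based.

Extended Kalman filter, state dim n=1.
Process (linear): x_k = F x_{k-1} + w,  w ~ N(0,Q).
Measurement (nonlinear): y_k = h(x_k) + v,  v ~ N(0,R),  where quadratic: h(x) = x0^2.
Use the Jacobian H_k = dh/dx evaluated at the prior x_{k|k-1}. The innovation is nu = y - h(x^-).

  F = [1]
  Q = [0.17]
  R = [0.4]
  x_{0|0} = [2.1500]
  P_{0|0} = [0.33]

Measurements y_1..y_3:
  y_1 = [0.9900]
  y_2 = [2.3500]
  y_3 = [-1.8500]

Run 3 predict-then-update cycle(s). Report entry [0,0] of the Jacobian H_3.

step 1: x^-=[2.1500]  P^-=[0.5000]  H_jac=[4.3000]  S=[9.6450]  K=[0.2229]  nu=[-3.6325]  x^+=[1.3403]  P^+=[0.0207]
step 2: x^-=[1.3403]  P^-=[0.1907]  H_jac=[2.6805]  S=[1.7705]  K=[0.2888]  nu=[0.5537]  x^+=[1.5002]  P^+=[0.0431]
step 3: x^-=[1.5002]  P^-=[0.2131]  H_jac=[3.0003]  S=[2.3182]  K=[0.2758]  nu=[-4.1005]  x^+=[0.3693]  P^+=[0.0368]

H_jac[0,0] = 3.0003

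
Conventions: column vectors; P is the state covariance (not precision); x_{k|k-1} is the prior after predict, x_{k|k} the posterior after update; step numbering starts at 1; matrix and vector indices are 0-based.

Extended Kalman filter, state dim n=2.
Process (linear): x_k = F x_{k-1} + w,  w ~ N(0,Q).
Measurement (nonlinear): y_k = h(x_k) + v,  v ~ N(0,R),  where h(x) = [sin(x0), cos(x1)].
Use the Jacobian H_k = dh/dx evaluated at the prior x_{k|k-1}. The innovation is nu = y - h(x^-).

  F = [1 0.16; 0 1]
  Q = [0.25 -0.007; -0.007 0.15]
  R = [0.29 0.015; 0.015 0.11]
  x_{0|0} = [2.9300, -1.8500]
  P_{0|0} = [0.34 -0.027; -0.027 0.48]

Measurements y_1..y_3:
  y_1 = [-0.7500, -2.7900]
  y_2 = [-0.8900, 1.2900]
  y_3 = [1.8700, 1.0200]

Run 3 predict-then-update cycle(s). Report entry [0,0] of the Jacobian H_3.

step 1: x^-=[2.6340, -1.8500]  P^-=[0.5936 0.0428; 0.0428 0.6300]  H_jac=[-0.8739 0.0000; 0.0000 0.9613]  S=[0.7434 -0.0210; -0.0210 0.6922]  K=[-0.6968 0.0383; -0.0257 0.8742]  nu=[-1.2361, -2.5144]  x^+=[3.3989, -4.0163]  P^+=[0.2306 -0.0065; -0.0065 0.0996]
step 2: x^-=[2.7563, -4.0163]  P^-=[0.4810 0.0025; 0.0025 0.2496]  H_jac=[-0.9267 0.0000; 0.0000 -0.7674]  S=[0.7031 0.0167; 0.0167 0.2570]  K=[-0.6348 0.0340; 0.0145 -0.7463]  nu=[-1.2659, 1.9312]  x^+=[3.6256, -5.4760]  P^+=[0.1981 0.0075; 0.0075 0.1067]
step 3: x^-=[2.7494, -5.4760]  P^-=[0.4533 0.0176; 0.0176 0.2567]  H_jac=[-0.9241 0.0000; 0.0000 -0.7223]  S=[0.6771 0.0267; 0.0267 0.2439]  K=[-0.6193 0.0158; 0.0060 -0.7608]  nu=[1.4878, 0.3284]  x^+=[1.8333, -5.7169]  P^+=[0.1941 0.0105; 0.0105 0.1157]

H_jac[0,0] = -0.9241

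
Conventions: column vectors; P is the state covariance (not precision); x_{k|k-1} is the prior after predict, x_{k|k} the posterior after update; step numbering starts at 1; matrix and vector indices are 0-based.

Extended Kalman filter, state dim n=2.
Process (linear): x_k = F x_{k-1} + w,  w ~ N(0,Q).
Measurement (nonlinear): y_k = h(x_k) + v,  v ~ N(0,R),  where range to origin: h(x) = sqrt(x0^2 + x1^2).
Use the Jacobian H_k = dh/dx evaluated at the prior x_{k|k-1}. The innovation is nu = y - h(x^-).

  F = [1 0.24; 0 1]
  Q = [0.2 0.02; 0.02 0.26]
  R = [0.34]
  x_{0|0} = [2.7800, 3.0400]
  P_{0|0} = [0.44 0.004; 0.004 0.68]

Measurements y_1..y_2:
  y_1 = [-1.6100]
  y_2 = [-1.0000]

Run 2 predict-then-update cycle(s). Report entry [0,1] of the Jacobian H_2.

H_jac[0,1] = -0.8440

step 1: x^-=[3.5096, 3.0400]  P^-=[0.6811 0.1872; 0.1872 0.9400]  H_jac=[0.7559 0.6547]  S=[1.3174]  K=[0.4838; 0.5746]  nu=[-6.2532]  x^+=[0.4841, -0.5530]  P^+=[0.3727 -0.1790; -0.1790 0.5051]
step 2: x^-=[0.3514, -0.5530]  P^-=[0.5159 -0.0378; -0.0378 0.7651]  H_jac=[0.5364 -0.8440]  S=[1.0676]  K=[0.2891; -0.6238]  nu=[-1.6552]  x^+=[-0.1270, 0.4796]  P^+=[0.4267 0.1547; 0.1547 0.3496]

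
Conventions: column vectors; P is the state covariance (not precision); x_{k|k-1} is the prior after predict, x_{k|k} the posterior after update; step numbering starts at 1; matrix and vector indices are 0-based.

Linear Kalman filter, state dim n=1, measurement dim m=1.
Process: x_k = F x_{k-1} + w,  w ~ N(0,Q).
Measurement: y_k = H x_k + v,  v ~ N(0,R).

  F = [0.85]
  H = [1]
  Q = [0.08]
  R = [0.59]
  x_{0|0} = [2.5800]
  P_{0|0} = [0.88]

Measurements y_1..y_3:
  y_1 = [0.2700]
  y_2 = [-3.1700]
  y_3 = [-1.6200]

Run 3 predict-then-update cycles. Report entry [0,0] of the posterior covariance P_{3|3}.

step 1: x^-=[2.1930]  P^-=[0.7158]  S=[1.3058]  K=[0.5482]  nu=[-1.9230]  x^+=[1.1389]  P^+=[0.3234]
step 2: x^-=[0.9680]  P^-=[0.3137]  S=[0.9037]  K=[0.3471]  nu=[-4.1380]  x^+=[-0.4683]  P^+=[0.2048]
step 3: x^-=[-0.3981]  P^-=[0.2280]  S=[0.8180]  K=[0.2787]  nu=[-1.2219]  x^+=[-0.7386]  P^+=[0.1644]

P_post[0,0] = 0.1644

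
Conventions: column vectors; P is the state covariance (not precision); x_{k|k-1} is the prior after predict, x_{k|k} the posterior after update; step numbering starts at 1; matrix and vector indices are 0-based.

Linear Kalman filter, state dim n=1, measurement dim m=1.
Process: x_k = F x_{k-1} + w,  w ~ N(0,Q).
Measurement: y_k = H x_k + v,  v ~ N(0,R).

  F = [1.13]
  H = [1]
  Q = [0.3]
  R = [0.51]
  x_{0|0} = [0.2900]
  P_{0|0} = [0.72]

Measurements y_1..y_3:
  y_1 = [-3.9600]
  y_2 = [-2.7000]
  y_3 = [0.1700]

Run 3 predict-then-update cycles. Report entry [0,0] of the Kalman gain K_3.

K[0,0] = 0.5748

step 1: x^-=[0.3277]  P^-=[1.2194]  S=[1.7294]  K=[0.7051]  nu=[-4.2877]  x^+=[-2.6955]  P^+=[0.3596]
step 2: x^-=[-3.0460]  P^-=[0.7592]  S=[1.2692]  K=[0.5982]  nu=[0.3460]  x^+=[-2.8390]  P^+=[0.3051]
step 3: x^-=[-3.2081]  P^-=[0.6895]  S=[1.1995]  K=[0.5748]  nu=[3.3781]  x^+=[-1.2662]  P^+=[0.2932]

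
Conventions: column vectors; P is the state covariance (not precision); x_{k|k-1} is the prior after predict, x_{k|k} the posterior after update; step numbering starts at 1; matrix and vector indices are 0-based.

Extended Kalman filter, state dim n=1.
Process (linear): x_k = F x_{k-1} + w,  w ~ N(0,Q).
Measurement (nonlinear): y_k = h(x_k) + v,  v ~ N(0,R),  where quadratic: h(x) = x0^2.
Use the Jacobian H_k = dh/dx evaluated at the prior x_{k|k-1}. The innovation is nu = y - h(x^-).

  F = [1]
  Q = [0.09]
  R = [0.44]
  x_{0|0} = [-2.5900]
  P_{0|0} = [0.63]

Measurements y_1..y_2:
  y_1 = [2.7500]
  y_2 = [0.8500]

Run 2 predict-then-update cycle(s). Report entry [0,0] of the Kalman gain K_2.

step 1: x^-=[-2.5900]  P^-=[0.7200]  H_jac=[-5.1800]  S=[19.7593]  K=[-0.1888]  nu=[-3.9581]  x^+=[-1.8429]  P^+=[0.0160]
step 2: x^-=[-1.8429]  P^-=[0.1060]  H_jac=[-3.6858]  S=[1.8805]  K=[-0.2078]  nu=[-2.5463]  x^+=[-1.3137]  P^+=[0.0248]

K[0,0] = -0.2078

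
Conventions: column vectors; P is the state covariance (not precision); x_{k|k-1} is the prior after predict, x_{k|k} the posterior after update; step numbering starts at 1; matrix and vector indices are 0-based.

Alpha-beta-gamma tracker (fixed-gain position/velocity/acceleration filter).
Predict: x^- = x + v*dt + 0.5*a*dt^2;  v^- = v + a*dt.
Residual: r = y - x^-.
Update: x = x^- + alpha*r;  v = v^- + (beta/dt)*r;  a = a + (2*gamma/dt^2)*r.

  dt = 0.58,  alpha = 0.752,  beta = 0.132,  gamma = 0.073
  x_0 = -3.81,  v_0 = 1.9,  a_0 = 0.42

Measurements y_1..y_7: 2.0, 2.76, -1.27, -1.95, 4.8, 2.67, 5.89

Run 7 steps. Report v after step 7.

step 1: x_pred=-2.6374  r=4.6374  x^+=0.8499  v^+=3.1990  a^+=2.4326
step 2: x_pred=3.1145  r=-0.3545  x^+=2.8479  v^+=4.5292  a^+=2.2788
step 3: x_pred=5.8582  r=-7.1282  x^+=0.4978  v^+=4.2287  a^+=-0.8149
step 4: x_pred=2.8133  r=-4.7633  x^+=-0.7687  v^+=2.6720  a^+=-2.8822
step 5: x_pred=0.2963  r=4.5037  x^+=3.6831  v^+=2.0252  a^+=-0.9276
step 6: x_pred=4.7017  r=-2.0317  x^+=3.1739  v^+=1.0249  a^+=-1.8093
step 7: x_pred=3.4640  r=2.4260  x^+=5.2883  v^+=0.5276  a^+=-0.7564

v_post = 0.5276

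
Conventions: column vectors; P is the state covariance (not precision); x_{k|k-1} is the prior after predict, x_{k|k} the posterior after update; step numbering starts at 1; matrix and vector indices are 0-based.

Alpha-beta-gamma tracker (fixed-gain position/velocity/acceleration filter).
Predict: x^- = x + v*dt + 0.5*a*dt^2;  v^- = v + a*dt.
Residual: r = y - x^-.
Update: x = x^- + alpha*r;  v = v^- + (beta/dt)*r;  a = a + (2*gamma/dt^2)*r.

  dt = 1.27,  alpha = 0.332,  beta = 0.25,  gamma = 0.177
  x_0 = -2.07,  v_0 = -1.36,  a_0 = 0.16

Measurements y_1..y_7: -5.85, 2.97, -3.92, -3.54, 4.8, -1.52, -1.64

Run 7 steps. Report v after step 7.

step 1: x_pred=-3.6682  r=-2.1818  x^+=-4.3925  v^+=-1.5863  a^+=-0.3189
step 2: x_pred=-6.6643  r=9.6343  x^+=-3.4657  v^+=-0.0947  a^+=1.7957
step 3: x_pred=-2.1379  r=-1.7821  x^+=-2.7296  v^+=1.8349  a^+=1.4045
step 4: x_pred=0.7335  r=-4.2735  x^+=-0.6853  v^+=2.7775  a^+=0.4666
step 5: x_pred=3.2184  r=1.5816  x^+=3.7435  v^+=3.6814  a^+=0.8137
step 6: x_pred=9.0750  r=-10.5950  x^+=5.5575  v^+=2.6292  a^+=-1.5117
step 7: x_pred=7.6774  r=-9.3174  x^+=4.5840  v^+=-1.1248  a^+=-3.5567

v_post = -1.1248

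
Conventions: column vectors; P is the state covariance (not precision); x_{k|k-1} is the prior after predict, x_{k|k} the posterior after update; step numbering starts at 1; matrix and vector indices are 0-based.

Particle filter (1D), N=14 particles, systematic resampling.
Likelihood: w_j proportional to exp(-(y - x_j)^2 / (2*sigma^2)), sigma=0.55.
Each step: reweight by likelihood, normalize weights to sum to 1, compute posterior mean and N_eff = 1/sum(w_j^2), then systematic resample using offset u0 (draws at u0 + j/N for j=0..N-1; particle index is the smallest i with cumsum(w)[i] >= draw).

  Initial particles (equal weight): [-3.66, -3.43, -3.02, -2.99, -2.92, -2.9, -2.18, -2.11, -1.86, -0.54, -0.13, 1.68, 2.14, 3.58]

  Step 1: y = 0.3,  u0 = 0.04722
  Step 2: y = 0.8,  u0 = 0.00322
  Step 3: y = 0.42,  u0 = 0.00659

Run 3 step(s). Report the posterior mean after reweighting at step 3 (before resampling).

step 1: w=[0.0000, 0.0000, 0.0000, 0.0000, 0.0000, 0.0000, 0.0000, 0.0001, 0.0004, 0.2844, 0.6725, 0.0392, 0.0034, 0.0000]  mean=-0.1688  Neff=1.8702  idx=[9, 9, 9, 9, 10, 10, 10, 10, 10, 10, 10, 10, 10, 11]
step 2: w=[0.0195, 0.0195, 0.0195, 0.0195, 0.0907, 0.0907, 0.0907, 0.0907, 0.0907, 0.0907, 0.0907, 0.0907, 0.0907, 0.1054]  mean=0.0288  Neff=11.5299  idx=[0, 3, 4, 5, 6, 7, 7, 8, 9, 10, 11, 11, 12, 13]
step 3: w=[0.0304, 0.0304, 0.0845, 0.0845, 0.0845, 0.0845, 0.0845, 0.0845, 0.0845, 0.0845, 0.0845, 0.0845, 0.0845, 0.0101]  mean=-0.1366  Neff=12.4325  idx=[0, 2, 3, 3, 4, 5, 6, 7, 8, 8, 9, 10, 11, 12]

post_mean = -0.1366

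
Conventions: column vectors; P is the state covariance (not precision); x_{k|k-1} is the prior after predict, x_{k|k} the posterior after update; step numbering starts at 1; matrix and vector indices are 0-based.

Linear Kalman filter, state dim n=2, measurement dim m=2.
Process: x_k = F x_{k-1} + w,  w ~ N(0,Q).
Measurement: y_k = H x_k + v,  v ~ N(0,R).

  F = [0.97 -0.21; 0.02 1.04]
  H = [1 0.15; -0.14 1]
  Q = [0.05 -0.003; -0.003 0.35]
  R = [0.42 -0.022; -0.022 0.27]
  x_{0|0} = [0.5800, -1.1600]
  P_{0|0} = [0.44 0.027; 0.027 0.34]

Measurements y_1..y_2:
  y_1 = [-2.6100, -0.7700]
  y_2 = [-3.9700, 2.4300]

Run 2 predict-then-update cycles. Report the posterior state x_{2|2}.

step 1: x^-=[0.8062, -1.1948]  P^-=[0.4680 -0.0416; -0.0416 0.7190]  S=[0.8917 -0.0204; -0.0204 1.0099]  K=[0.5157 -0.0957; 0.0908 0.7196]  nu=[-3.2370, 0.5377]  x^+=[-0.9144, -1.1017]  P^+=[0.2196 -0.0064; -0.0064 0.1914]
step 2: x^-=[-0.6556, -1.1640]  P^-=[0.2677 -0.0470; -0.0470 0.5568]  S=[0.6861 -0.0220; -0.0220 0.8452]  K=[0.3770 -0.0901; 0.0746 0.6685]  nu=[-3.1398, 3.5022]  x^+=[-2.1551, 0.9429]  P^+=[0.1618 -0.0100; -0.0100 0.1775]

x_post = [-2.1551, 0.9429]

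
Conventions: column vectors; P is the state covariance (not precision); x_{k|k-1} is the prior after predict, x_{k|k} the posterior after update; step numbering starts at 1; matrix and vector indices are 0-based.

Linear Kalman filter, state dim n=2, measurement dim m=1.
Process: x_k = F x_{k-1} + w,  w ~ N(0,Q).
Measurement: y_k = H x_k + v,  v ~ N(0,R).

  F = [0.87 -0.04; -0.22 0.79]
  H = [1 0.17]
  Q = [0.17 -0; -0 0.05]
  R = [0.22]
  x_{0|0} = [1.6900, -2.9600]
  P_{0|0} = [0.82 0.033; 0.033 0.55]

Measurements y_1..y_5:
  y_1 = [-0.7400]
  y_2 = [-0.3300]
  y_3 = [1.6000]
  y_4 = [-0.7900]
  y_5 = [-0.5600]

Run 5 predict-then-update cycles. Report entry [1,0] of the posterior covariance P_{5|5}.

step 1: x^-=[1.5887, -2.7102]  P^-=[0.7892 -0.1514; -0.1514 0.4215]  S=[0.9700]  K=[0.7872; -0.0822]  nu=[-1.8680]  x^+=[0.1183, -2.5567]  P^+=[0.1882 -0.0886; -0.0886 0.4149]
step 2: x^-=[0.2052, -2.0458]  P^-=[0.3193 -0.1108; -0.1108 0.3489]  S=[0.5117]  K=[0.5872; -0.1007]  nu=[-0.1874]  x^+=[0.0952, -2.0270]  P^+=[0.1429 -0.0806; -0.0806 0.3437]
step 3: x^-=[0.1639, -1.6222]  P^-=[0.2843 -0.0943; -0.0943 0.2994]  S=[0.4809]  K=[0.5579; -0.0902]  nu=[1.7119]  x^+=[1.1189, -1.7767]  P^+=[0.1346 -0.0701; -0.0701 0.2955]
step 4: x^-=[1.0445, -1.6498]  P^-=[0.2773 -0.0839; -0.0839 0.2653]  S=[0.4764]  K=[0.5521; -0.0814]  nu=[-1.5540]  x^+=[0.1866, -1.5232]  P^+=[0.1321 -0.0625; -0.0625 0.2621]
step 5: x^-=[0.2233, -1.2444]  P^-=[0.2747 -0.0771; -0.0771 0.2417]  S=[0.4755]  K=[0.5502; -0.0756]  nu=[-0.5717]  x^+=[-0.0913, -1.2011]  P^+=[0.1308 -0.0573; -0.0573 0.2390]

P_post[1,0] = -0.0573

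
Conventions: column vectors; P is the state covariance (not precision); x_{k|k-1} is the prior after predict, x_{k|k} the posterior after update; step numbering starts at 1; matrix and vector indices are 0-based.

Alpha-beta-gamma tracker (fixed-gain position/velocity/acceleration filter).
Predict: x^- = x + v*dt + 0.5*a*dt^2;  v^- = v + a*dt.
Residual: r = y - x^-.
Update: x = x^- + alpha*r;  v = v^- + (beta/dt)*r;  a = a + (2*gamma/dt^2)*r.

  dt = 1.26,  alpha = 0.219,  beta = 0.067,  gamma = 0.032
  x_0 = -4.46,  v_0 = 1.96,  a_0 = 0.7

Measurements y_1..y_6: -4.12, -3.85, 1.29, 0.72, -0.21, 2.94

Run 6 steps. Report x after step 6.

x_post = 9.4172

step 1: x_pred=-1.4347  r=-2.6853  x^+=-2.0228  v^+=2.6992  a^+=0.5918
step 2: x_pred=1.8479  r=-5.6979  x^+=0.6001  v^+=3.1418  a^+=0.3621
step 3: x_pred=4.8462  r=-3.5562  x^+=4.0674  v^+=3.4089  a^+=0.2187
step 4: x_pred=8.5362  r=-7.8162  x^+=6.8245  v^+=3.2689  a^+=-0.0964
step 5: x_pred=10.8667  r=-11.0767  x^+=8.4409  v^+=2.5584  a^+=-0.5429
step 6: x_pred=11.2335  r=-8.2935  x^+=9.4172  v^+=1.4333  a^+=-0.8773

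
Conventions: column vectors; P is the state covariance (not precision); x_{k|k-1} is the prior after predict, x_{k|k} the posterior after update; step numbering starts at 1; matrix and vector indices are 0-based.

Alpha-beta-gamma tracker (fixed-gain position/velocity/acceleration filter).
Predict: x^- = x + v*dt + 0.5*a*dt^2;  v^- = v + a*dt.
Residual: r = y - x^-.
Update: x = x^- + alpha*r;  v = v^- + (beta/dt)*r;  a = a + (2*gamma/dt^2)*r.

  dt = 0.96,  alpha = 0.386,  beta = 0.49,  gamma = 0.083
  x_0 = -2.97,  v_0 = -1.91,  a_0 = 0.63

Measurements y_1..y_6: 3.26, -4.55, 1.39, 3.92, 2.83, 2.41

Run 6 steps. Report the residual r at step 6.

step 1: x_pred=-4.5133  r=7.7733  x^+=-1.5128  v^+=2.6624  a^+=2.0301
step 2: x_pred=1.9786  r=-6.5286  x^+=-0.5414  v^+=1.2790  a^+=0.8542
step 3: x_pred=1.0801  r=0.3099  x^+=1.1997  v^+=2.2573  a^+=0.9100
step 4: x_pred=3.7860  r=0.1340  x^+=3.8377  v^+=3.1993  a^+=0.9342
step 5: x_pred=7.3395  r=-4.5095  x^+=5.5988  v^+=1.7943  a^+=0.1219
step 6: x_pred=7.3776  r=-4.9676  x^+=5.4601  v^+=-0.6242  a^+=-0.7729

resid = -4.9676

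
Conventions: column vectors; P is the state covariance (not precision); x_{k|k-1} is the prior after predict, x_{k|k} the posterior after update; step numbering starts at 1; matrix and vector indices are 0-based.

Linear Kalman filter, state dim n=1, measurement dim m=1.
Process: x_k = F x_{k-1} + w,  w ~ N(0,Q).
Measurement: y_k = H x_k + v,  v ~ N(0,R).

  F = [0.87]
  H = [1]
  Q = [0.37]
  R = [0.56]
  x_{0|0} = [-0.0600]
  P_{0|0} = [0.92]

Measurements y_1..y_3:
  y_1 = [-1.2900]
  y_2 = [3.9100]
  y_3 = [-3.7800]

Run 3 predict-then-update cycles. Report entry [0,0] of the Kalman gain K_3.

step 1: x^-=[-0.0522]  P^-=[1.0663]  S=[1.6263]  K=[0.6557]  nu=[-1.2378]  x^+=[-0.8638]  P^+=[0.3672]
step 2: x^-=[-0.7515]  P^-=[0.6479]  S=[1.2079]  K=[0.5364]  nu=[4.6615]  x^+=[1.7489]  P^+=[0.3004]
step 3: x^-=[1.5215]  P^-=[0.5974]  S=[1.1574]  K=[0.5161]  nu=[-5.3015]  x^+=[-1.2148]  P^+=[0.2890]

K[0,0] = 0.5161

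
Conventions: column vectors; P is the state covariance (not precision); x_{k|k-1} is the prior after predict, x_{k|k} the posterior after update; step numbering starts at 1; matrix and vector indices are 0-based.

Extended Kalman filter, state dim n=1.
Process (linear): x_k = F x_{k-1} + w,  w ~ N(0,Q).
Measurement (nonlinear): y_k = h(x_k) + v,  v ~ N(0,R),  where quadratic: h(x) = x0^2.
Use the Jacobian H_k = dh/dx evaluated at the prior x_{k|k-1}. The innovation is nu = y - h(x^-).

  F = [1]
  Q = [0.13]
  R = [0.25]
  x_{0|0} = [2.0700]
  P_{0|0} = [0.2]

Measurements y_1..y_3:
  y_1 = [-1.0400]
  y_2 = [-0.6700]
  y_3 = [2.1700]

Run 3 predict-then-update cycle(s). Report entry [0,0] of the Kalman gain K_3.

K[0,0] = 0.3705

step 1: x^-=[2.0700]  P^-=[0.3300]  H_jac=[4.1400]  S=[5.9061]  K=[0.2313]  nu=[-5.3249]  x^+=[0.8382]  P^+=[0.0140]
step 2: x^-=[0.8382]  P^-=[0.1440]  H_jac=[1.6765]  S=[0.6546]  K=[0.3687]  nu=[-1.3726]  x^+=[0.3322]  P^+=[0.0550]
step 3: x^-=[0.3322]  P^-=[0.1850]  H_jac=[0.6643]  S=[0.3316]  K=[0.3705]  nu=[2.0597]  x^+=[1.0953]  P^+=[0.1394]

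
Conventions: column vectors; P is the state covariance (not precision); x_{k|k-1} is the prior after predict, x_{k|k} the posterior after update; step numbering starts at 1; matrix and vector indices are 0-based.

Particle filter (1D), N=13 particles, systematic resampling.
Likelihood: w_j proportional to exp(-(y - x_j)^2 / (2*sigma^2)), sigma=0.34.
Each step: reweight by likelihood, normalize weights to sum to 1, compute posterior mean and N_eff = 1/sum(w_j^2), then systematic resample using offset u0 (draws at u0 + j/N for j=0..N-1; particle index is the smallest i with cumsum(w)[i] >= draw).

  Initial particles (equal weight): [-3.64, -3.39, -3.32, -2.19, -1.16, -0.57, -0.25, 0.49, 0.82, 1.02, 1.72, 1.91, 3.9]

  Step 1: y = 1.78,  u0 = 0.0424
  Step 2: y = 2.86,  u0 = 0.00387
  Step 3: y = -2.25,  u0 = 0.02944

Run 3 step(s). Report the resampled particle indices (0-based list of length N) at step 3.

step 1: w=[0.0000, 0.0000, 0.0000, 0.0000, 0.0000, 0.0000, 0.0000, 0.0004, 0.0092, 0.0408, 0.4885, 0.4612, 0.0000]  mean=1.7703  Neff=2.2075  idx=[9, 10, 10, 10, 10, 10, 10, 11, 11, 11, 11, 11, 11]
step 2: w=[0.0000, 0.0254, 0.0254, 0.0254, 0.0254, 0.0254, 0.0254, 0.1413, 0.1413, 0.1413, 0.1413, 0.1413, 0.1413]  mean=1.8811  Neff=8.0869  idx=[1, 4, 7, 7, 8, 8, 9, 9, 10, 10, 11, 11, 12]
step 3: w=[0.4966, 0.4966, 0.0006, 0.0006, 0.0006, 0.0006, 0.0006, 0.0006, 0.0006, 0.0006, 0.0006, 0.0006, 0.0006]  mean=1.7213  Neff=2.0277  idx=[0, 0, 0, 0, 0, 0, 0, 1, 1, 1, 1, 1, 1]

resampled_idx = [0, 0, 0, 0, 0, 0, 0, 1, 1, 1, 1, 1, 1]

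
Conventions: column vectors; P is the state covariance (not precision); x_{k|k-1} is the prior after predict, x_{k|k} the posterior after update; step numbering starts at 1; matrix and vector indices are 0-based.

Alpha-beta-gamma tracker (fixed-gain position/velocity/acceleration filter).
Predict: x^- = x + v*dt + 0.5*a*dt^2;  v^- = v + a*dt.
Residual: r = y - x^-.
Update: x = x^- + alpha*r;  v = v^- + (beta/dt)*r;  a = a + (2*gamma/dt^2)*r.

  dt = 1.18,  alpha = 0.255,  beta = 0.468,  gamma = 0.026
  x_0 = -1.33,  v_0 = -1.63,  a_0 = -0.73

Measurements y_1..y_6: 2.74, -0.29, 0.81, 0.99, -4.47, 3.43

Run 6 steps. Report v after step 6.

v_post = 0.2889

step 1: x_pred=-3.7616  r=6.5016  x^+=-2.1037  v^+=0.0872  a^+=-0.4872
step 2: x_pred=-2.3400  r=2.0500  x^+=-1.8172  v^+=0.3254  a^+=-0.4106
step 3: x_pred=-1.7192  r=2.5292  x^+=-1.0742  v^+=0.8439  a^+=-0.3162
step 4: x_pred=-0.2985  r=1.2885  x^+=0.0300  v^+=0.9819  a^+=-0.2681
step 5: x_pred=1.0020  r=-5.4720  x^+=-0.3933  v^+=-1.5047  a^+=-0.4724
step 6: x_pred=-2.4978  r=5.9278  x^+=-0.9862  v^+=0.2889  a^+=-0.2510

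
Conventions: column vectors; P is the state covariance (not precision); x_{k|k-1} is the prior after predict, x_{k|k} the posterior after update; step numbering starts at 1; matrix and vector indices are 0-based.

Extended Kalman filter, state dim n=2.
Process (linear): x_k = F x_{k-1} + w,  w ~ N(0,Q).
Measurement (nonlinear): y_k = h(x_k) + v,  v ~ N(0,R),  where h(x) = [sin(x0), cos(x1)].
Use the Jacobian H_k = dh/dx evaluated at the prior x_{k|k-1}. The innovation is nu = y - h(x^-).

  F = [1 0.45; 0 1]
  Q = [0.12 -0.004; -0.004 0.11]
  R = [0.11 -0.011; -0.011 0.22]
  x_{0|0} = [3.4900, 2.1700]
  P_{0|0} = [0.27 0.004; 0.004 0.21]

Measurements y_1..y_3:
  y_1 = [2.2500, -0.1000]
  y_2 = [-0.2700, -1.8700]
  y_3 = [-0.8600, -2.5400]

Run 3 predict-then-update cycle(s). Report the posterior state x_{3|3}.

x_post = [4.7604, 3.2968]

step 1: x^-=[4.4665, 2.1700]  P^-=[0.4361 0.0945; 0.0945 0.3200]  H_jac=[-0.2434 0.0000; 0.0000 -0.8258]  S=[0.1358 0.0080; 0.0080 0.4382]  K=[-0.7719 -0.1640; -0.1340 -0.6006]  nu=[3.2199, 0.4640]  x^+=[1.9051, 1.4599]  P^+=[0.3414 0.0334; 0.0334 0.1582]
step 2: x^-=[2.5621, 1.4599]  P^-=[0.5235 0.1006; 0.1006 0.2682]  H_jac=[-0.8367 0.0000; 0.0000 -0.9939]  S=[0.4765 0.0727; 0.0727 0.4849]  K=[-0.9086 -0.0701; -0.0950 -0.5355]  nu=[-0.8176, -1.9807]  x^+=[3.4437, 2.5982]  P^+=[0.1185 0.0055; 0.0055 0.1175]
step 3: x^-=[4.6129, 2.5982]  P^-=[0.2672 0.0543; 0.0543 0.2275]  H_jac=[-0.0994 0.0000; 0.0000 -0.5171]  S=[0.1126 -0.0082; -0.0082 0.2808]  K=[-0.2435 -0.1071; -0.0786 -0.4212]  nu=[0.1351, -1.6841]  x^+=[4.7604, 3.2968]  P^+=[0.2577 0.0404; 0.0404 0.1775]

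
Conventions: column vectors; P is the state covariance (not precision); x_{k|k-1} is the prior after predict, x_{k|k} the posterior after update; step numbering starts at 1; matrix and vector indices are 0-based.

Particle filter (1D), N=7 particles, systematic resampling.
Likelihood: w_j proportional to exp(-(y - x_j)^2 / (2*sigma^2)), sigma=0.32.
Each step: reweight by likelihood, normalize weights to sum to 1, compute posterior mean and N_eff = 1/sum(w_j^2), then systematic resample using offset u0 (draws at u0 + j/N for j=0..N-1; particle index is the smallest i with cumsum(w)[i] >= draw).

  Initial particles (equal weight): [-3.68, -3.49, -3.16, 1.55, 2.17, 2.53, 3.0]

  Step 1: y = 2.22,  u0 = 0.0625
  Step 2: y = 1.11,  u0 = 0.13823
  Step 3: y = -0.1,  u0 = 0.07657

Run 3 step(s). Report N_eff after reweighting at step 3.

step 1: w=[0.0000, 0.0000, 0.0000, 0.0629, 0.5561, 0.3521, 0.0289]  mean=2.2817  Neff=2.2828  idx=[3, 4, 4, 4, 5, 5, 5]
step 2: w=[0.9686, 0.0103, 0.0103, 0.0103, 0.0001, 0.0001, 0.0001]  mean=1.5696  Neff=1.0655  idx=[0, 0, 0, 0, 0, 0, 3]
step 3: w=[0.1667, 0.1667, 0.1667, 0.1667, 0.1667, 0.1667, 0.0000]  mean=1.5500  Neff=6.0000  idx=[0, 1, 2, 3, 3, 4, 5]

N_eff = 6.0000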